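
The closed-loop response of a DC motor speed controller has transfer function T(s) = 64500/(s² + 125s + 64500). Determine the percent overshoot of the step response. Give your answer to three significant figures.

Matching coefficients with s² + 2ζω_n s + ω_n² gives ω_n² = 64500 ⇒ ω_n = 254 rad/s, and ζ = 125/(2ω_n) = 0.246.
Overshoot: exp(−π·0.246/√(1−0.246²)) = 0.450, i.e. 45.0%.

%OS ≈ 45.0%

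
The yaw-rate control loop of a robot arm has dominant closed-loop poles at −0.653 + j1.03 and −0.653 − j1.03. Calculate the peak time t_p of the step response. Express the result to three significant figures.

t_p = π/ω_d with ω_d = 1.03 (the imaginary part), so t_p = 3.05 s.

t_p ≈ 3.05 s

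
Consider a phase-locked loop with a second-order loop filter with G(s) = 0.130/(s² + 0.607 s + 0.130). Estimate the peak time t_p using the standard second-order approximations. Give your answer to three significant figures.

Matching coefficients with s² + 2ζω_n s + ω_n² gives ω_n² = 0.130 ⇒ ω_n = 0.361 rad/s, and ζ = 0.607/(2ω_n) = 0.842.
The damped frequency ω_d = ω_n√(1−ζ²) = 0.195 rad/s. Then t_p = π/ω_d = 16.1 s.

t_p ≈ 16.1 s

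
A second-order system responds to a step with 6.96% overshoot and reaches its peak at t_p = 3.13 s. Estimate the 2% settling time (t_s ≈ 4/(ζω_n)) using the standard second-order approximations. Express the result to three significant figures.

The overshoot fixes ζ = −ln(OS)/√(π²+ln²(OS)) = 0.647.
From t_p = π/ω_d, ω_d = π/3.13 = 1.00 rad/s, so ω_n = ω_d/√(1−ζ²) = 1.32 rad/s.
t_s ≈ 4/(ζω_n) = 4/(0.647·1.32) = 4.70 s.

t_s ≈ 4.70 s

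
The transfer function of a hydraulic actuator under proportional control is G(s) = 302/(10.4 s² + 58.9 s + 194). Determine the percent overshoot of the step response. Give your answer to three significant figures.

Dividing through by 10.4: denominator becomes s² + 5.663 s + 18.65.
So ω_n = √18.65 = 4.32 rad/s and ζ = 5.663/(2·4.32) = 0.656.
%OS = 100 e^{−πζ/√(1−ζ²)} with ζ = 0.656 gives 6.54%.

%OS ≈ 6.54%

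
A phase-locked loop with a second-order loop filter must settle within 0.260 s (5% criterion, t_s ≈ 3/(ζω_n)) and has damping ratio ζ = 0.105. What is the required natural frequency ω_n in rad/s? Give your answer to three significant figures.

Rearranging t_s ≈ 3/(ζω_n) gives ω_n = 3/(ζ·t_s) = 3/(0.105 × 0.260) = 110 rad/s.

ω_n ≈ 110 rad/s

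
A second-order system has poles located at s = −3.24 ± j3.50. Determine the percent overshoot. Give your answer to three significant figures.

The poles are at −σ ± jω_d with σ = 3.24 and ω_d = 3.50, so ω_n = √(σ²+ω_d²) = 4.77 rad/s and ζ = σ/ω_n = 0.679.
%OS = 100 e^{−πζ/√(1−ζ²)} with ζ = 0.679 gives 5.46%.

%OS ≈ 5.46%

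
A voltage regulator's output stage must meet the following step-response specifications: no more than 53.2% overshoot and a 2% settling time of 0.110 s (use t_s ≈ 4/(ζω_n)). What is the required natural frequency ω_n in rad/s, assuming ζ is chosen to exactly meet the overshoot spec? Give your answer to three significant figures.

ω_n ≈ 185 rad/s

Inverting the overshoot relation: ζ = |ln 0.532|/√(π² + ln²0.532) = 0.197.
Then ω_n = 4/(ζ t_s) = 4/(0.197 × 0.110) = 185 rad/s.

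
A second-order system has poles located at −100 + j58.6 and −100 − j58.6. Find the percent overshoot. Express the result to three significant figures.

%OS ≈ 0.470%

|pole| = ω_n = √(100² + 58.6²) = 116 rad/s; ζ = cos θ = σ/ω_n = 0.863.
%OS = 100 e^{−πζ/√(1−ζ²)} with ζ = 0.863 gives 0.470%.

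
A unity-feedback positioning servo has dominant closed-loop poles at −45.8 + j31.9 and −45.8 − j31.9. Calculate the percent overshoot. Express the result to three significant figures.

%OS ≈ 1.10%

The poles are at −σ ± jω_d with σ = 45.8 and ω_d = 31.9, so ω_n = √(σ²+ω_d²) = 55.8 rad/s and ζ = σ/ω_n = 0.821.
%OS = 100·exp(−πζ/√(1−ζ²)) = 1.10%.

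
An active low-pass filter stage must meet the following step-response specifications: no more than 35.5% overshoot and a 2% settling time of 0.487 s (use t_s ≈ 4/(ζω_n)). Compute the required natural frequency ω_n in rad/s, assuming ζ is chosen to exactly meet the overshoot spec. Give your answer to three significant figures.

ζ = −ln(OS)/√(π² + (ln OS)²). With OS = 0.355, ln OS = −1.036 and ζ = 1.036/3.308 = 0.313.
Then ω_n = 4/(ζ t_s) = 4/(0.313 × 0.487) = 26.2 rad/s.

ω_n ≈ 26.2 rad/s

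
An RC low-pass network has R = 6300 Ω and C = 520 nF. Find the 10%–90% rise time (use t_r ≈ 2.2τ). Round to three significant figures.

t_r ≈ 0.00721 s

τ = RC = 6300 × 520 nF = 0.00328 s.
t_r ≈ 2.2τ = 0.00721 s.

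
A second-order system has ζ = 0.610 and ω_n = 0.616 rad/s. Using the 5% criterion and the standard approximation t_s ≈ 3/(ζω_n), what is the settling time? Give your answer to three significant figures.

t_s ≈ 3/(ζω_n) = 3/(0.610 × 0.616) = 7.98 s.

t_s ≈ 7.98 s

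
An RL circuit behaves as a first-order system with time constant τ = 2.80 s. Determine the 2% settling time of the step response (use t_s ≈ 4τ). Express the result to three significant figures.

t_s ≈ 11.2 s

t_s ≈ 4τ = 11.2 s.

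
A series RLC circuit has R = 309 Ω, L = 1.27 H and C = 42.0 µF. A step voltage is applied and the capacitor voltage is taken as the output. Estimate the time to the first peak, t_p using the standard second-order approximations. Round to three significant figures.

t_p ≈ 0.0500 s

For a series RLC circuit (capacitor voltage as output), ω_n = 1/√(LC) = 1/√(1.27 H · 42.0 µF) = 137 rad/s.
ζ = (R/2)·√(C/L) = (309/2)·√(42.0 µF/1.27 H) = 0.888.
ω_d = ω_n√(1−ζ²) = 62.8 rad/s. t_p = π/ω_d = 0.0500 s.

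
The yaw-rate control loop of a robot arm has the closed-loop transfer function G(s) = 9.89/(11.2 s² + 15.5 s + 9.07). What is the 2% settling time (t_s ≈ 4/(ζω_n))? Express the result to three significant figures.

t_s ≈ 5.78 s

Dividing through by 11.2: denominator becomes s² + 1.384 s + 0.8098.
So ω_n = √0.8098 = 0.900 rad/s and ζ = 1.384/(2·0.900) = 0.769.
t_s ≈ 4/(ζω_n) = 5.78 s.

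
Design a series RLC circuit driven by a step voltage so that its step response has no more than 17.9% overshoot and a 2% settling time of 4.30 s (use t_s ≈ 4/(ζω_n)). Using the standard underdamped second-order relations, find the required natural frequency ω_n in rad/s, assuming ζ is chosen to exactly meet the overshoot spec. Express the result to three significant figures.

ω_n ≈ 1.94 rad/s

ζ = −ln(OS)/√(π² + (ln OS)²). With OS = 0.179, ln OS = −1.720 and ζ = 1.720/3.582 = 0.480.
Then ω_n = 4/(ζ t_s) = 4/(0.480 × 4.30) = 1.94 rad/s.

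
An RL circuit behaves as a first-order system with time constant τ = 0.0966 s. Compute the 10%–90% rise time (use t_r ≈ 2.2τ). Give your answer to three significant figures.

t_r ≈ 2.2τ = 0.213 s.

t_r ≈ 0.213 s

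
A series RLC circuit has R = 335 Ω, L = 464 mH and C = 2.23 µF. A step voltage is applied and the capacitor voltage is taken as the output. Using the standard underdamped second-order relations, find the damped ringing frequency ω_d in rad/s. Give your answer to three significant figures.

ω_d ≈ 914 rad/s

For a series RLC circuit (capacitor voltage as output), ω_n = 1/√(LC) = 1/√(464 mH · 2.23 µF) = 983 rad/s.
ζ = (R/2)·√(C/L) = (335/2)·√(2.23 µF/464 mH) = 0.367.
The damped frequency ω_d = ω_n√(1−ζ²) = 914 rad/s.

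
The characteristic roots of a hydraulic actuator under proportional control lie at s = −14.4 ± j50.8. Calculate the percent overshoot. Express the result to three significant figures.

The poles are at −σ ± jω_d with σ = 14.4 and ω_d = 50.8, so ω_n = √(σ²+ω_d²) = 52.8 rad/s and ζ = σ/ω_n = 0.273.
%OS = 100·exp(−πζ/√(1−ζ²)) = 41.0%.

%OS ≈ 41.0%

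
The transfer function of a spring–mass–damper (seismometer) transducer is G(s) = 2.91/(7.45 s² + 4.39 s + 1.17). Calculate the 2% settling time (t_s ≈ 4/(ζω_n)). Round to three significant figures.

Dividing through by 7.45: denominator becomes s² + 0.5893 s + 0.1570.
So ω_n = √0.1570 = 0.396 rad/s and ζ = 0.5893/(2·0.396) = 0.743.
t_s ≈ 4/(ζω_n) = 13.6 s.

t_s ≈ 13.6 s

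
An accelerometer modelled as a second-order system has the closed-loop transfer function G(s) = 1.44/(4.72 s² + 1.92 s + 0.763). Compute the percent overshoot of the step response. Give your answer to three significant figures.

%OS ≈ 15.8%

Dividing through by 4.72: denominator becomes s² + 0.4068 s + 0.1617.
So ω_n = √0.1617 = 0.402 rad/s and ζ = 0.4068/(2·0.402) = 0.506.
Overshoot: exp(−π·0.506/√(1−0.506²)) = 0.158, i.e. 15.8%.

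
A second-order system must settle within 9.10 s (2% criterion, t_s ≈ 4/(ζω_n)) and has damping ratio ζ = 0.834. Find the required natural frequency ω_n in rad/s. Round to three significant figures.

Rearranging t_s ≈ 4/(ζω_n) gives ω_n = 4/(ζ·t_s) = 4/(0.834 × 9.10) = 0.527 rad/s.

ω_n ≈ 0.527 rad/s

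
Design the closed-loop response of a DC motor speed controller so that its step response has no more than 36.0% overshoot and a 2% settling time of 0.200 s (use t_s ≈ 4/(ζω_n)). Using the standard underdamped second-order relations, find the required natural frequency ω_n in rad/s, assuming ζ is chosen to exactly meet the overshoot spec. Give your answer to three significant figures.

ζ = −ln(OS)/√(π² + (ln OS)²). With OS = 0.360, ln OS = −1.022 and ζ = 1.022/3.304 = 0.309.
Then ω_n = 4/(ζ t_s) = 4/(0.309 × 0.200) = 64.7 rad/s.

ω_n ≈ 64.7 rad/s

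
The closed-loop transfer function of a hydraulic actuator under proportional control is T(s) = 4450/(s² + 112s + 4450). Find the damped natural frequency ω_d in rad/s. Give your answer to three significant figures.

ω_n = √4450 = 66.7 rad/s; ζ = 112/(2·66.7) = 0.839.
ω_d = 66.7·√(1 − 0.839²) = 36.2 rad/s.

ω_d ≈ 36.2 rad/s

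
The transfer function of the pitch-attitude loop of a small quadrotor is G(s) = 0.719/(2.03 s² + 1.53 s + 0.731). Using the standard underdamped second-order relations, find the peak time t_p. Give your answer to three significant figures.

t_p ≈ 6.73 s

Dividing through by 2.03: denominator becomes s² + 0.7537 s + 0.3601.
So ω_n = √0.3601 = 0.600 rad/s and ζ = 0.7537/(2·0.600) = 0.628.
ω_d = ω_n√(1−ζ²) = 0.467 rad/s. t_p = π/ω_d = 6.73 s.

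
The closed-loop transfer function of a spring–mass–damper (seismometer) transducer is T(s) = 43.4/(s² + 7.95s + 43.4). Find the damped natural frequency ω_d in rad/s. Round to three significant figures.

Matching coefficients with s² + 2ζω_n s + ω_n² gives ω_n² = 43.4 ⇒ ω_n = 6.59 rad/s, and ζ = 7.95/(2ω_n) = 0.603.
The damped frequency ω_d = ω_n√(1−ζ²) = 5.25 rad/s.

ω_d ≈ 5.25 rad/s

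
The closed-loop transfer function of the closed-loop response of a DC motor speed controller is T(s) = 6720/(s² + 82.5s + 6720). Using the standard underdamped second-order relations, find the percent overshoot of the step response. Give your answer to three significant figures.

%OS ≈ 16.1%

ω_n = √6720 = 82.0 rad/s; ζ = 82.5/(2·82.0) = 0.503.
%OS = 100·exp(−πζ/√(1−ζ²)) = 16.1%.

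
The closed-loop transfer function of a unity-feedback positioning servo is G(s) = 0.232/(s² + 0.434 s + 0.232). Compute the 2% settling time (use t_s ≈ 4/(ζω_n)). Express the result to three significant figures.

Matching coefficients with s² + 2ζω_n s + ω_n² gives ω_n² = 0.232 ⇒ ω_n = 0.482 rad/s, and ζ = 0.434/(2ω_n) = 0.451.
t_s ≈ 4/(ζω_n) = 4/(0.451·0.482) = 18.4 s.

t_s ≈ 18.4 s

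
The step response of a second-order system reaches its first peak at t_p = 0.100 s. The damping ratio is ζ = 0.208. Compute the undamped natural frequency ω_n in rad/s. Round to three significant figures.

Peak time t_p = π/ω_d, so ω_d = π/t_p = π/0.100 = 31.4 rad/s.
ω_n = ω_d/√(1−ζ²) = 31.4/√0.957 = 32.1 rad/s.

ω_n ≈ 32.1 rad/s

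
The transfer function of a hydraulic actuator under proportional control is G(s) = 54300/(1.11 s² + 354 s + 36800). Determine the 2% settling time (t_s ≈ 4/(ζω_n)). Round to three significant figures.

t_s ≈ 0.0251 s

Dividing through by 1.11: denominator becomes s² + 318.9 s + 33150.
So ω_n = √33150 = 182 rad/s and ζ = 318.9/(2·182) = 0.876.
t_s ≈ 4/(ζω_n) = 0.0251 s.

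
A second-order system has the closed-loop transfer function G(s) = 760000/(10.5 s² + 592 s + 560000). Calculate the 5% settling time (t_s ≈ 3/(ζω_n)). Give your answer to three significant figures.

t_s ≈ 0.106 s

Dividing through by 10.5: denominator becomes s² + 56.38 s + 53330.
So ω_n = √53330 = 231 rad/s and ζ = 56.38/(2·231) = 0.122.
t_s ≈ 3/(ζω_n) = 0.106 s.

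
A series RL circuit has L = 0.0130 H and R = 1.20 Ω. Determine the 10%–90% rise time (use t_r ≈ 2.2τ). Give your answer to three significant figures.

τ = L/R = 0.0130/1.20 = 0.0108 s.
t_r ≈ 2.2τ = 0.0238 s.

t_r ≈ 0.0238 s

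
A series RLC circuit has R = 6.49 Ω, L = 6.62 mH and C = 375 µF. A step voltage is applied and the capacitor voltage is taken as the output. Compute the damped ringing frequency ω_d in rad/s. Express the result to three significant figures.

ω_d ≈ 403 rad/s

For a series RLC circuit (capacitor voltage as output), ω_n = 1/√(LC) = 1/√(6.62 mH · 375 µF) = 635 rad/s.
ζ = (R/2)·√(C/L) = (6.49/2)·√(375 µF/6.62 mH) = 0.772.
The damped frequency ω_d = ω_n√(1−ζ²) = 403 rad/s.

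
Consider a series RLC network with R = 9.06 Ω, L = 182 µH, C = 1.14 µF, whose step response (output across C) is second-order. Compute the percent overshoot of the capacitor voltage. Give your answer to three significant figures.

For a series RLC circuit (capacitor voltage as output), ω_n = 1/√(LC) = 1/√(182 µH · 1.14 µF) = 69400 rad/s.
ζ = (R/2)·√(C/L) = (9.06/2)·√(1.14 µF/182 µH) = 0.359.
%OS = 100 e^{−πζ/√(1−ζ²)} with ζ = 0.359 gives 29.9%.

%OS ≈ 29.9%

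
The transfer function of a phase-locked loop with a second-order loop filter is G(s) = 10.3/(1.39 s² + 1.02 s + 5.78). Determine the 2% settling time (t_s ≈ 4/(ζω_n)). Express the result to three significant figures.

Dividing through by 1.39: denominator becomes s² + 0.7338 s + 4.158.
So ω_n = √4.158 = 2.04 rad/s and ζ = 0.7338/(2·2.04) = 0.180.
t_s ≈ 4/(ζω_n) = 10.9 s.

t_s ≈ 10.9 s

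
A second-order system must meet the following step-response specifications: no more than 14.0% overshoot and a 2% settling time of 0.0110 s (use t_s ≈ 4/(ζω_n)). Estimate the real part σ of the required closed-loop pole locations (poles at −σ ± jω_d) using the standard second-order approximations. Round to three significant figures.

The settling-time spec alone fixes σ = ζω_n = 4/t_s = 4/0.0110 = 364.
(Overshoot then fixes ζ = 0.531 and hence ω_d = σ·√(1−ζ²)/ζ = 581 rad/s.)

σ ≈ 364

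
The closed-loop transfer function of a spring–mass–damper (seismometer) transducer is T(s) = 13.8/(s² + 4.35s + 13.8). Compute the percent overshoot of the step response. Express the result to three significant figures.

%OS ≈ 10.3%

Matching coefficients with s² + 2ζω_n s + ω_n² gives ω_n² = 13.8 ⇒ ω_n = 3.71 rad/s, and ζ = 4.35/(2ω_n) = 0.585.
Overshoot: exp(−π·0.585/√(1−0.585²)) = 0.103, i.e. 10.3%.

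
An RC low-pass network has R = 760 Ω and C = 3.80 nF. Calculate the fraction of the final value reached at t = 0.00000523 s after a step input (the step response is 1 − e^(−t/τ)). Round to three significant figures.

y/y_∞ ≈ 0.836

τ = RC = 760 × 3.80 nF = 0.00000289 s.
y(t)/y_∞ = 1 − e^(−t/τ) = 1 − e^(−0.00000523/0.00000289) = 1 − e^(−1.81) = 0.836.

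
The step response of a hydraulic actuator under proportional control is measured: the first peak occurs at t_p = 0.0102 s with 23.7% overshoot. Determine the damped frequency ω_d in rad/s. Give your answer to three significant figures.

t_p = π/ω_d, so ω_d = π/0.0102 = 308 rad/s.

ω_d ≈ 308 rad/s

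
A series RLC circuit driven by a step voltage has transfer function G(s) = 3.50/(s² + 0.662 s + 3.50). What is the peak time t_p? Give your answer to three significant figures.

Comparing the denominator to s² + 2ζω_n s + ω_n²: ω_n = √3.50 = 1.87 rad/s, and 2ζω_n = 0.662 so ζ = 0.662/(2·1.87) = 0.177.
The damped frequency ω_d = ω_n√(1−ζ²) = 1.84 rad/s. Then t_p = π/ω_d = 1.71 s.

t_p ≈ 1.71 s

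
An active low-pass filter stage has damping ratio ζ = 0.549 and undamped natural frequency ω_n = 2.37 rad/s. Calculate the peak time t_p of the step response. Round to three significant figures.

t_p ≈ 1.59 s

The damped frequency is ω_d = ω_n√(1−ζ²) = 2.37·√(1−0.301) = 1.98 rad/s.
Peak time t_p = π/ω_d = π/1.98 = 1.59 s.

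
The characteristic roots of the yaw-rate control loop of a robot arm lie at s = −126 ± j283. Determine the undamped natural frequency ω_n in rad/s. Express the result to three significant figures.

The poles are at −σ ± jω_d with σ = 126 and ω_d = 283, so ω_n = √(σ²+ω_d²) = 310 rad/s and ζ = σ/ω_n = 0.407.

ω_n ≈ 310 rad/s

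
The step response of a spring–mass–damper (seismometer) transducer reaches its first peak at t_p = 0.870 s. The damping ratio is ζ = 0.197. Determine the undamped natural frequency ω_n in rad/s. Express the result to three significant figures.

Peak time t_p = π/ω_d, so ω_d = π/t_p = π/0.870 = 3.61 rad/s.
ω_n = ω_d/√(1−ζ²) = 3.61/√0.961 = 3.68 rad/s.

ω_n ≈ 3.68 rad/s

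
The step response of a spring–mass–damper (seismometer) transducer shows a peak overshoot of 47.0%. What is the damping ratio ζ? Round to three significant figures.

From %OS = 100·exp(−πζ/√(1−ζ²)), invert to get ζ = −ln(OS)/√(π² + ln²(OS)) with OS = 0.470.
−ln 0.470 = 0.7550, so ζ = 0.7550/√(π² + 0.5701) = 0.234.

ζ ≈ 0.234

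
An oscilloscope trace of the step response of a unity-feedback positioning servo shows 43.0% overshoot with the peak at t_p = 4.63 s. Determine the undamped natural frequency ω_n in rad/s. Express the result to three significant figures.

The overshoot fixes ζ = −ln(OS)/√(π²+ln²(OS)) = 0.259.
t_p = π/ω_d ⇒ ω_d = 0.679 rad/s; then ω_n = ω_d/√(1−ζ²) = 0.703 rad/s.

ω_n ≈ 0.703 rad/s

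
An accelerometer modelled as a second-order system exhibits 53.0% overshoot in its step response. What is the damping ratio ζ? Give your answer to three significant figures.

From %OS = 100·exp(−πζ/√(1−ζ²)), invert to get ζ = −ln(OS)/√(π² + ln²(OS)) with OS = 0.530.
−ln 0.530 = 0.6349, so ζ = 0.6349/√(π² + 0.4031) = 0.198.

ζ ≈ 0.198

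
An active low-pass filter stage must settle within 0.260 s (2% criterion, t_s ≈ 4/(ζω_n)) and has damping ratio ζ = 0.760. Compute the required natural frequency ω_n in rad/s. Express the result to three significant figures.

Rearranging t_s ≈ 4/(ζω_n) gives ω_n = 4/(ζ·t_s) = 4/(0.760 × 0.260) = 20.2 rad/s.

ω_n ≈ 20.2 rad/s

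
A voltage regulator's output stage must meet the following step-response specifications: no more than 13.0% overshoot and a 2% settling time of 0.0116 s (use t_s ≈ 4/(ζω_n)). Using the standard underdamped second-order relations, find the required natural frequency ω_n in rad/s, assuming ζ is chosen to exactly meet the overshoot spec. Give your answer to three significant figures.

ζ = −ln(OS)/√(π² + (ln OS)²). With OS = 0.130, ln OS = −2.040 and ζ = 2.040/3.746 = 0.545.
From t_s ≈ 4/(ζω_n): ω_n = 4/(ζ·t_s) = 4/(0.545·0.0116) = 633 rad/s.

ω_n ≈ 633 rad/s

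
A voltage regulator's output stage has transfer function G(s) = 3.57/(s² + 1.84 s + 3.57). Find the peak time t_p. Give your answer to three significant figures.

t_p ≈ 1.90 s

ω_n = √3.57 = 1.89 rad/s; ζ = 1.84/(2·1.89) = 0.487.
ω_d = ω_n√(1−ζ²) = 1.65 rad/s. Then t_p = π/ω_d = 1.90 s.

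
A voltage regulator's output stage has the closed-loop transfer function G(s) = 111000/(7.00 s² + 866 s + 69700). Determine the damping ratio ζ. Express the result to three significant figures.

Dividing through by 7.00: denominator becomes s² + 123.7 s + 9957.
So ω_n = √9957 = 99.8 rad/s and ζ = 123.7/(2·99.8) = 0.620.

ζ ≈ 0.620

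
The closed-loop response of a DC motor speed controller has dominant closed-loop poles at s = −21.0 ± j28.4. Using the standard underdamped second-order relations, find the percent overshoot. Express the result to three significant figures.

The poles are at −σ ± jω_d with σ = 21.0 and ω_d = 28.4, so ω_n = √(σ²+ω_d²) = 35.3 rad/s and ζ = σ/ω_n = 0.595.
%OS = 100·exp(−πζ/√(1−ζ²)) = 9.80%.

%OS ≈ 9.80%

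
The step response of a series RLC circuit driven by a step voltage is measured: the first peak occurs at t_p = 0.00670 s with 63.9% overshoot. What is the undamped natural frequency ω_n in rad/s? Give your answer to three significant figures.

ω_n ≈ 474 rad/s

ζ from %OS: ζ = |ln 0.639|/√(π²+ln²0.639) = 0.141.
From t_p = π/ω_d, ω_d = π/0.00670 = 469 rad/s, so ω_n = ω_d/√(1−ζ²) = 474 rad/s.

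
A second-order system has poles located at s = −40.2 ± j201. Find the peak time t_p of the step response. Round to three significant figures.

t_p = π/ω_d with ω_d = 201 (the imaginary part), so t_p = 0.0156 s.

t_p ≈ 0.0156 s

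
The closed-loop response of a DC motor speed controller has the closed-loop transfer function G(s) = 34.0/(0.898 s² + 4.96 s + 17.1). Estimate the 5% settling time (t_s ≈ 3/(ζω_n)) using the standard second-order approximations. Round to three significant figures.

t_s ≈ 1.09 s

Dividing through by 0.898: denominator becomes s² + 5.523 s + 19.04.
So ω_n = √19.04 = 4.36 rad/s and ζ = 5.523/(2·4.36) = 0.633.
t_s ≈ 3/(ζω_n) = 1.09 s.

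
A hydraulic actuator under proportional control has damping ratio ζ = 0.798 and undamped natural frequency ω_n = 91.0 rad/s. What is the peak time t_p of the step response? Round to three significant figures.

The damped frequency is ω_d = ω_n√(1−ζ²) = 91.0·√(1−0.637) = 54.8 rad/s.
Peak time t_p = π/ω_d = π/54.8 = 0.0573 s.

t_p ≈ 0.0573 s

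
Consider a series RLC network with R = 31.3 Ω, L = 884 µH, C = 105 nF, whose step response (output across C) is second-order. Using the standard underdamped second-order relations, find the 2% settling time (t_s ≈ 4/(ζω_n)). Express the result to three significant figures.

For a series RLC circuit (capacitor voltage as output), ω_n = 1/√(LC) = 1/√(884 µH · 105 nF) = 104000 rad/s.
ζ = (R/2)·√(C/L) = (31.3/2)·√(105 nF/884 µH) = 0.171.
t_s ≈ 4/(ζω_n) = 0.000226 s.

t_s ≈ 0.000226 s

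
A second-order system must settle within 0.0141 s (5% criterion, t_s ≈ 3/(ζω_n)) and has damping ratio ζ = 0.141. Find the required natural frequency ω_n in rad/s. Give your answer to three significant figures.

Rearranging t_s ≈ 3/(ζω_n) gives ω_n = 3/(ζ·t_s) = 3/(0.141 × 0.0141) = 1510 rad/s.

ω_n ≈ 1510 rad/s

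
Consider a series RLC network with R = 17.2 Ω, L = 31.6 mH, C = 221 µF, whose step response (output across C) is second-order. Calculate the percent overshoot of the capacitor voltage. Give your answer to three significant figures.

For a series RLC circuit (capacitor voltage as output), ω_n = 1/√(LC) = 1/√(31.6 mH · 221 µF) = 378 rad/s.
ζ = (R/2)·√(C/L) = (17.2/2)·√(221 µF/31.6 mH) = 0.719.
Overshoot: exp(−π·0.719/√(1−0.719²)) = 0.0387, i.e. 3.87%.

%OS ≈ 3.87%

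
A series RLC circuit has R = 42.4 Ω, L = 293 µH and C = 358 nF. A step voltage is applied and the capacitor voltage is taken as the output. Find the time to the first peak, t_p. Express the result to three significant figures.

t_p ≈ 0.0000479 s

For a series RLC circuit (capacitor voltage as output), ω_n = 1/√(LC) = 1/√(293 µH · 358 nF) = 97600 rad/s.
ζ = (R/2)·√(C/L) = (42.4/2)·√(358 nF/293 µH) = 0.741.
ω_d = ω_n√(1−ζ²) = 65600 rad/s. t_p = π/ω_d = 0.0000479 s.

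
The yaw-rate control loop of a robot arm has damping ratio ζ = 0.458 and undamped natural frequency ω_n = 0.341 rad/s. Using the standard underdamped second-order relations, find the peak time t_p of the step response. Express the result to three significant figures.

The damped frequency is ω_d = ω_n√(1−ζ²) = 0.341·√(1−0.210) = 0.303 rad/s.
Peak time t_p = π/ω_d = π/0.303 = 10.4 s.

t_p ≈ 10.4 s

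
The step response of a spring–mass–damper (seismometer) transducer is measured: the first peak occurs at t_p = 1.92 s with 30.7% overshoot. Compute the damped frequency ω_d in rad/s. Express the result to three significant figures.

t_p = π/ω_d, so ω_d = π/1.92 = 1.64 rad/s.

ω_d ≈ 1.64 rad/s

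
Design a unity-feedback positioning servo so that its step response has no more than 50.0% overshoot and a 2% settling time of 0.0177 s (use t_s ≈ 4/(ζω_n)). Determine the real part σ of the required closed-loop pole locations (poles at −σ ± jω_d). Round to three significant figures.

σ ≈ 226

The settling-time spec alone fixes σ = ζω_n = 4/t_s = 4/0.0177 = 226.
(Overshoot then fixes ζ = 0.215 and hence ω_d = σ·√(1−ζ²)/ζ = 1020 rad/s.)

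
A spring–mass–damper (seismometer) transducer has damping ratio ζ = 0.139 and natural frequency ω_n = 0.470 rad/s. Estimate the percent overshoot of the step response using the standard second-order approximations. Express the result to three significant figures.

For an underdamped second-order system, %OS = 100·exp(−πζ/√(1−ζ²)).
πζ/√(1−ζ²) = π·0.139/√(1−0.0193) = 0.4410, so %OS = 100·e^(−0.4410) = 64.3%.

%OS ≈ 64.3%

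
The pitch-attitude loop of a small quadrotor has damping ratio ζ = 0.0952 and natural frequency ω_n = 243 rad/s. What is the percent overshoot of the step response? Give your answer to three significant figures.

For an underdamped second-order system, %OS = 100·exp(−πζ/√(1−ζ²)).
πζ/√(1−ζ²) = π·0.0952/√(1−0.00906) = 0.3004, so %OS = 100·e^(−0.3004) = 74.0%.

%OS ≈ 74.0%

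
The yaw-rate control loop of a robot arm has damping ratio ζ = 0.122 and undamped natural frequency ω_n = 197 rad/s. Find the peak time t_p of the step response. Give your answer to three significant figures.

t_p ≈ 0.0161 s

The damped frequency is ω_d = ω_n√(1−ζ²) = 197·√(1−0.0149) = 196 rad/s.
Peak time t_p = π/ω_d = π/196 = 0.0161 s.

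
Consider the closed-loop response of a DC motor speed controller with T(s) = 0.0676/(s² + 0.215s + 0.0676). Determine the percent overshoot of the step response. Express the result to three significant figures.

Comparing the denominator to s² + 2ζω_n s + ω_n²: ω_n = √0.0676 = 0.260 rad/s, and 2ζω_n = 0.215 so ζ = 0.215/(2·0.260) = 0.413.
%OS = 100·exp(−πζ/√(1−ζ²)) = 24.0%.

%OS ≈ 24.0%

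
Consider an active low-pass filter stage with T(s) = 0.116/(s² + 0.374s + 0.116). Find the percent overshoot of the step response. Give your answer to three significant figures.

%OS ≈ 12.7%

Matching coefficients with s² + 2ζω_n s + ω_n² gives ω_n² = 0.116 ⇒ ω_n = 0.341 rad/s, and ζ = 0.374/(2ω_n) = 0.549.
%OS = 100·exp(−πζ/√(1−ζ²)) = 12.7%.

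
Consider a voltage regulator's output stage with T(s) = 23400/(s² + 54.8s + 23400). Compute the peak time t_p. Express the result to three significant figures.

Matching coefficients with s² + 2ζω_n s + ω_n² gives ω_n² = 23400 ⇒ ω_n = 153 rad/s, and ζ = 54.8/(2ω_n) = 0.179.
ω_d = ω_n√(1−ζ²) = 150 rad/s. Then t_p = π/ω_d = 0.0209 s.

t_p ≈ 0.0209 s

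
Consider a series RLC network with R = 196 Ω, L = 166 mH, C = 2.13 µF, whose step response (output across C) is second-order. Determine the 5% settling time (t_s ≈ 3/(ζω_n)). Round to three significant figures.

t_s ≈ 0.00508 s

For a series RLC circuit (capacitor voltage as output), ω_n = 1/√(LC) = 1/√(166 mH · 2.13 µF) = 1680 rad/s.
ζ = (R/2)·√(C/L) = (196/2)·√(2.13 µF/166 mH) = 0.351.
t_s ≈ 3/(ζω_n) = 0.00508 s.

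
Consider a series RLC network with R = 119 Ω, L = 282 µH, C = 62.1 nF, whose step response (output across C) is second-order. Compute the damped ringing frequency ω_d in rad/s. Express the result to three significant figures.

For a series RLC circuit (capacitor voltage as output), ω_n = 1/√(LC) = 1/√(282 µH · 62.1 nF) = 239000 rad/s.
ζ = (R/2)·√(C/L) = (119/2)·√(62.1 nF/282 µH) = 0.883.
ω_d = 239000·√(1 − 0.883²) = 112000 rad/s.

ω_d ≈ 112000 rad/s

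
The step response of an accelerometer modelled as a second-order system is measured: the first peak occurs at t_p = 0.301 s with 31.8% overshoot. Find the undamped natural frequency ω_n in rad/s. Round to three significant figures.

ω_n ≈ 11.1 rad/s

The overshoot fixes ζ = −ln(OS)/√(π²+ln²(OS)) = 0.343.
t_p = π/ω_d ⇒ ω_d = 10.4 rad/s; then ω_n = ω_d/√(1−ζ²) = 11.1 rad/s.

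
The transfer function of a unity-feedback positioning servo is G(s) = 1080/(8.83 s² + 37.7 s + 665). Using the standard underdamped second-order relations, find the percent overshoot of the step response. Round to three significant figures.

%OS ≈ 45.1%

Dividing through by 8.83: denominator becomes s² + 4.270 s + 75.31.
So ω_n = √75.31 = 8.68 rad/s and ζ = 4.270/(2·8.68) = 0.246.
Overshoot: exp(−π·0.246/√(1−0.246²)) = 0.451, i.e. 45.1%.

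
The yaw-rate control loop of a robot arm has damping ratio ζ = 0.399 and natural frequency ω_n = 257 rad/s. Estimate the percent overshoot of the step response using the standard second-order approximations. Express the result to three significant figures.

%OS ≈ 25.5%

For an underdamped second-order system, %OS = 100·exp(−πζ/√(1−ζ²)).
πζ/√(1−ζ²) = π·0.399/√(1−0.159) = 1.367, so %OS = 100·e^(−1.367) = 25.5%.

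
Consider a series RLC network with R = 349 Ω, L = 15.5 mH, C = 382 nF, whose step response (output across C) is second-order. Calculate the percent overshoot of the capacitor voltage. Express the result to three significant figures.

%OS ≈ 0.431%

For a series RLC circuit (capacitor voltage as output), ω_n = 1/√(LC) = 1/√(15.5 mH · 382 nF) = 13000 rad/s.
ζ = (R/2)·√(C/L) = (349/2)·√(382 nF/15.5 mH) = 0.866.
Overshoot: exp(−π·0.866/√(1−0.866²)) = 0.00431, i.e. 0.431%.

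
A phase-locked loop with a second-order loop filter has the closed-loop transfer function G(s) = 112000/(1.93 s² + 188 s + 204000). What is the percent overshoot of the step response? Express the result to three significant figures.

Dividing through by 1.93: denominator becomes s² + 97.41 s + 105700.
So ω_n = √105700 = 325 rad/s and ζ = 97.41/(2·325) = 0.150.
%OS = 100·exp(−πζ/√(1−ζ²)) = 62.1%.

%OS ≈ 62.1%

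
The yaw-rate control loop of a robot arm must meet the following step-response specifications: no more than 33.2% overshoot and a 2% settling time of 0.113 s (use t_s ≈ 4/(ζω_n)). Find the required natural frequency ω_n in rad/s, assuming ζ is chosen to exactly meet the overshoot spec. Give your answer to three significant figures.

ω_n ≈ 107 rad/s

ζ = −ln(OS)/√(π² + (ln OS)²). With OS = 0.332, ln OS = −1.103 and ζ = 1.103/3.329 = 0.331.
From t_s ≈ 4/(ζω_n): ω_n = 4/(ζ·t_s) = 4/(0.331·0.113) = 107 rad/s.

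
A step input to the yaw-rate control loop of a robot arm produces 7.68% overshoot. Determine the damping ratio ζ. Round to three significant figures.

Inverting the overshoot relation: ζ = |ln 0.0768|/√(π² + ln²0.0768) = 0.633.

ζ ≈ 0.633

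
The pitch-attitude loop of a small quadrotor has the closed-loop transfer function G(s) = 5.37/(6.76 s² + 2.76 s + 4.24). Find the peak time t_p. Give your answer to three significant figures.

Dividing through by 6.76: denominator becomes s² + 0.4083 s + 0.6272.
So ω_n = √0.6272 = 0.792 rad/s and ζ = 0.4083/(2·0.792) = 0.258.
The damped frequency ω_d = ω_n√(1−ζ²) = 0.765 rad/s. t_p = π/ω_d = 4.11 s.

t_p ≈ 4.11 s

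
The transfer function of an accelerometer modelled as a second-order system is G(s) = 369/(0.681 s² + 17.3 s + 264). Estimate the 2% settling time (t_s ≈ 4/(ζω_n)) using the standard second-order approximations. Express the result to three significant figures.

t_s ≈ 0.315 s

Dividing through by 0.681: denominator becomes s² + 25.40 s + 387.7.
So ω_n = √387.7 = 19.7 rad/s and ζ = 25.40/(2·19.7) = 0.645.
t_s ≈ 4/(ζω_n) = 0.315 s.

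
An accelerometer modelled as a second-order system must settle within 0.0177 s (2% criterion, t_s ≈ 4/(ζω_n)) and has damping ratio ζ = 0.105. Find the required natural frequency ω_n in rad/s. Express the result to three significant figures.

ω_n ≈ 2150 rad/s

Rearranging t_s ≈ 4/(ζω_n) gives ω_n = 4/(ζ·t_s) = 4/(0.105 × 0.0177) = 2150 rad/s.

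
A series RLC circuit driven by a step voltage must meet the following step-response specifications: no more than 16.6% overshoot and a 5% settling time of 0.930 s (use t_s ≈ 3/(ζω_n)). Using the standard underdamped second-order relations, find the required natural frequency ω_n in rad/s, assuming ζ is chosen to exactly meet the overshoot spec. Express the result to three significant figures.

ω_n ≈ 6.50 rad/s

ζ = −ln(OS)/√(π² + (ln OS)²). With OS = 0.166, ln OS = −1.796 and ζ = 1.796/3.619 = 0.496.
From t_s ≈ 3/(ζω_n): ω_n = 3/(ζ·t_s) = 3/(0.496·0.930) = 6.50 rad/s.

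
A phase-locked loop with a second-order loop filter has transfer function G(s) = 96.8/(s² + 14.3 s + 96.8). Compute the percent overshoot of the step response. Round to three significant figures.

%OS ≈ 3.60%

Matching coefficients with s² + 2ζω_n s + ω_n² gives ω_n² = 96.8 ⇒ ω_n = 9.84 rad/s, and ζ = 14.3/(2ω_n) = 0.727.
%OS = 100·exp(−πζ/√(1−ζ²)) = 3.60%.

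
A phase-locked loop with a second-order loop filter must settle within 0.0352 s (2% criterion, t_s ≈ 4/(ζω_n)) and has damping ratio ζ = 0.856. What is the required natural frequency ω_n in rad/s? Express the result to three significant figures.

ω_n ≈ 133 rad/s

Rearranging t_s ≈ 4/(ζω_n) gives ω_n = 4/(ζ·t_s) = 4/(0.856 × 0.0352) = 133 rad/s.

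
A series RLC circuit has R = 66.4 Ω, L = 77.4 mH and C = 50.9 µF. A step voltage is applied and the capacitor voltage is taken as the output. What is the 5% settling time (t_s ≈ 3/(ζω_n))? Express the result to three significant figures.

t_s ≈ 0.00699 s

For a series RLC circuit (capacitor voltage as output), ω_n = 1/√(LC) = 1/√(77.4 mH · 50.9 µF) = 504 rad/s.
ζ = (R/2)·√(C/L) = (66.4/2)·√(50.9 µF/77.4 mH) = 0.851.
t_s ≈ 3/(ζω_n) = 0.00699 s.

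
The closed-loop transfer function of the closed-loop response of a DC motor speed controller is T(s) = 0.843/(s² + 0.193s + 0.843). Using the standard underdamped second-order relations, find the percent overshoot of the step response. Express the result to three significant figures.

ω_n = √0.843 = 0.918 rad/s; ζ = 0.193/(2·0.918) = 0.105.
%OS = 100 e^{−πζ/√(1−ζ²)} with ζ = 0.105 gives 71.7%.

%OS ≈ 71.7%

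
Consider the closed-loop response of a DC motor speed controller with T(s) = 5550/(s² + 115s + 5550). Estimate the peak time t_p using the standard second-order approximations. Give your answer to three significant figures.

Matching coefficients with s² + 2ζω_n s + ω_n² gives ω_n² = 5550 ⇒ ω_n = 74.5 rad/s, and ζ = 115/(2ω_n) = 0.772.
ω_d = ω_n√(1−ζ²) = 47.4 rad/s. Then t_p = π/ω_d = 0.0663 s.

t_p ≈ 0.0663 s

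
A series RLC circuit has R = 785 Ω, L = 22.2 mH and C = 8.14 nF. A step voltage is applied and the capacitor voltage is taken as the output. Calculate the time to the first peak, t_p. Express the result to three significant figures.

For a series RLC circuit (capacitor voltage as output), ω_n = 1/√(LC) = 1/√(22.2 mH · 8.14 nF) = 74400 rad/s.
ζ = (R/2)·√(C/L) = (785/2)·√(8.14 nF/22.2 mH) = 0.238.
The damped frequency ω_d = ω_n√(1−ζ²) = 72300 rad/s. t_p = π/ω_d = 0.0000435 s.

t_p ≈ 0.0000435 s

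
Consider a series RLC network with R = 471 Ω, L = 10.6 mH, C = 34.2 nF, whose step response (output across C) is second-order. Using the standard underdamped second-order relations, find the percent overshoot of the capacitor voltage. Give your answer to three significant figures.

%OS ≈ 23.1%

For a series RLC circuit (capacitor voltage as output), ω_n = 1/√(LC) = 1/√(10.6 mH · 34.2 nF) = 52500 rad/s.
ζ = (R/2)·√(C/L) = (471/2)·√(34.2 nF/10.6 mH) = 0.423.
Overshoot: exp(−π·0.423/√(1−0.423²)) = 0.231, i.e. 23.1%.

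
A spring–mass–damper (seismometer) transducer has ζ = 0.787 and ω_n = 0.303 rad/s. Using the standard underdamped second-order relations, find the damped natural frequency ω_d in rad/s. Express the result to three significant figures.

ω_d = ω_n√(1−ζ²) = 0.303·√0.381 = 0.187 rad/s.

ω_d ≈ 0.187 rad/s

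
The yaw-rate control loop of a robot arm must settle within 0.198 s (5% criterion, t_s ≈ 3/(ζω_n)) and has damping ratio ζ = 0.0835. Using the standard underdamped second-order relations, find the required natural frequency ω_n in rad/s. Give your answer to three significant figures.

ω_n ≈ 181 rad/s

Rearranging t_s ≈ 3/(ζω_n) gives ω_n = 3/(ζ·t_s) = 3/(0.0835 × 0.198) = 181 rad/s.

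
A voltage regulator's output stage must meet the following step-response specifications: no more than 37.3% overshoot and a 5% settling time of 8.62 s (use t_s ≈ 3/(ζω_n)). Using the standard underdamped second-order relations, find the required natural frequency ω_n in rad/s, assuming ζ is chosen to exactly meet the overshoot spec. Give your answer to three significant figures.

ω_n ≈ 1.16 rad/s

Inverting the overshoot relation: ζ = |ln 0.373|/√(π² + ln²0.373) = 0.300.
Then ω_n = 3/(ζ t_s) = 3/(0.300 × 8.62) = 1.16 rad/s.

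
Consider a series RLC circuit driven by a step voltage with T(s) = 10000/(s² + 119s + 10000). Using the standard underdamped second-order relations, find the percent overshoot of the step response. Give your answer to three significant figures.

%OS ≈ 9.77%

Comparing the denominator to s² + 2ζω_n s + ω_n²: ω_n = √10000 = 100 rad/s, and 2ζω_n = 119 so ζ = 119/(2·100) = 0.595.
%OS = 100 e^{−πζ/√(1−ζ²)} with ζ = 0.595 gives 9.77%.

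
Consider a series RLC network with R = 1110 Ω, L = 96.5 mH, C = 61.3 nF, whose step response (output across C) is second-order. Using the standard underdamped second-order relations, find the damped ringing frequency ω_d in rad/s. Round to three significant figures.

For a series RLC circuit (capacitor voltage as output), ω_n = 1/√(LC) = 1/√(96.5 mH · 61.3 nF) = 13000 rad/s.
ζ = (R/2)·√(C/L) = (1110/2)·√(61.3 nF/96.5 mH) = 0.442.
The damped frequency ω_d = ω_n√(1−ζ²) = 11700 rad/s.

ω_d ≈ 11700 rad/s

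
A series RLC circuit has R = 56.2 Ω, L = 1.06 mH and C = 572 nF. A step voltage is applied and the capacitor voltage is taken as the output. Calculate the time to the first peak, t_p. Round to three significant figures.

For a series RLC circuit (capacitor voltage as output), ω_n = 1/√(LC) = 1/√(1.06 mH · 572 nF) = 40600 rad/s.
ζ = (R/2)·√(C/L) = (56.2/2)·√(572 nF/1.06 mH) = 0.653.
The damped frequency ω_d = ω_n√(1−ζ²) = 30800 rad/s. t_p = π/ω_d = 0.000102 s.

t_p ≈ 0.000102 s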